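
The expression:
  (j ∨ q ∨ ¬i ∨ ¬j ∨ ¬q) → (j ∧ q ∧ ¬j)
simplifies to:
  False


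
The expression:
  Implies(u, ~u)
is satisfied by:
  {u: False}


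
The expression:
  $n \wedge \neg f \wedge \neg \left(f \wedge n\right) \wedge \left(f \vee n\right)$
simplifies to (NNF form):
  $n \wedge \neg f$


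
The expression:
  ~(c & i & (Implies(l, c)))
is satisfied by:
  {c: False, i: False}
  {i: True, c: False}
  {c: True, i: False}


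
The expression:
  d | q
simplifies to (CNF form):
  d | q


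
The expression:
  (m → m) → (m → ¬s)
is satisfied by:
  {s: False, m: False}
  {m: True, s: False}
  {s: True, m: False}


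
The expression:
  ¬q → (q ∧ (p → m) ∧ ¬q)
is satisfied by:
  {q: True}


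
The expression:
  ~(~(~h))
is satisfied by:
  {h: False}


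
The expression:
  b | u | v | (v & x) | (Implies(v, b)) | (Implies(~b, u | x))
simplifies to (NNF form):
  True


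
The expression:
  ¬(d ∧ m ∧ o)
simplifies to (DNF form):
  ¬d ∨ ¬m ∨ ¬o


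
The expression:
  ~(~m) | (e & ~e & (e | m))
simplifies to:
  m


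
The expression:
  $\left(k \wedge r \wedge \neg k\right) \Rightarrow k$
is always true.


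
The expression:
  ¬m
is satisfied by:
  {m: False}


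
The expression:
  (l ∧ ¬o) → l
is always true.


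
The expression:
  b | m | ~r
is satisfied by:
  {b: True, m: True, r: False}
  {b: True, m: False, r: False}
  {m: True, b: False, r: False}
  {b: False, m: False, r: False}
  {r: True, b: True, m: True}
  {r: True, b: True, m: False}
  {r: True, m: True, b: False}


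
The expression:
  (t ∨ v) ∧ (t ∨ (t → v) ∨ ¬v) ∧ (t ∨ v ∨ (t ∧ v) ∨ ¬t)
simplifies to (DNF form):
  t ∨ v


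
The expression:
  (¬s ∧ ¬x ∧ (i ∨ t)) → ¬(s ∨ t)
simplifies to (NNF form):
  s ∨ x ∨ ¬t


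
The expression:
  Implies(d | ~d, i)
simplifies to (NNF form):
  i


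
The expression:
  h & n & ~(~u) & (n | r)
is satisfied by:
  {h: True, u: True, n: True}


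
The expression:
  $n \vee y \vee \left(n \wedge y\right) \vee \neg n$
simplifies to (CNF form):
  $\text{True}$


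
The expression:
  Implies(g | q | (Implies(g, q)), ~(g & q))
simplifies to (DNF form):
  ~g | ~q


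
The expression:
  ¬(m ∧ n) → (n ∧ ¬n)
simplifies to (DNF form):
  m ∧ n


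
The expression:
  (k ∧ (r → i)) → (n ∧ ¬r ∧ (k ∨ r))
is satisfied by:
  {n: True, r: False, k: False, i: False}
  {n: False, r: False, k: False, i: False}
  {n: True, i: True, r: False, k: False}
  {i: True, n: False, r: False, k: False}
  {n: True, r: True, i: False, k: False}
  {r: True, i: False, k: False, n: False}
  {n: True, i: True, r: True, k: False}
  {i: True, r: True, n: False, k: False}
  {k: True, n: True, i: False, r: False}
  {i: True, k: True, n: True, r: False}
  {n: True, k: True, r: True, i: False}
  {k: True, r: True, i: False, n: False}


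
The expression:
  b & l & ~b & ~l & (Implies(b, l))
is never true.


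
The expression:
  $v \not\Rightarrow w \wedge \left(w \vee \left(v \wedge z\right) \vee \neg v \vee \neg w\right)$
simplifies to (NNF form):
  $v \wedge \neg w$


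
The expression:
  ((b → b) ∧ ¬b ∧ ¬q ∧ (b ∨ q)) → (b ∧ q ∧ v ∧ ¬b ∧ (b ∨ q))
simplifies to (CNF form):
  True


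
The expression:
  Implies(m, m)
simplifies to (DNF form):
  True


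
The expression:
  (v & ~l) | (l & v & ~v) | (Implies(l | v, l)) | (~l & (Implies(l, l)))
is always true.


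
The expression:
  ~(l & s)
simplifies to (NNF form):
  ~l | ~s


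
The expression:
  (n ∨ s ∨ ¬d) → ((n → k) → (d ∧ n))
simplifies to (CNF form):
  (d ∨ n) ∧ (d ∨ ¬k) ∧ (n ∨ ¬s) ∧ (d ∨ n ∨ ¬k) ∧ (d ∨ n ∨ ¬s) ∧ (d ∨ ¬k ∨ ¬s) ∧ (n ∨ ¬k ∨ ¬s)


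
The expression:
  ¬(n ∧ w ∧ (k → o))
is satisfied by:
  {k: True, w: False, n: False, o: False}
  {k: False, w: False, n: False, o: False}
  {o: True, k: True, w: False, n: False}
  {o: True, k: False, w: False, n: False}
  {n: True, k: True, w: False, o: False}
  {n: True, k: False, w: False, o: False}
  {n: True, o: True, k: True, w: False}
  {n: True, o: True, k: False, w: False}
  {w: True, k: True, o: False, n: False}
  {w: True, k: False, o: False, n: False}
  {o: True, w: True, k: True, n: False}
  {o: True, w: True, k: False, n: False}
  {n: True, w: True, k: True, o: False}


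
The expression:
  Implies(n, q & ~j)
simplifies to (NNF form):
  ~n | (q & ~j)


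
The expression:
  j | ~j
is always true.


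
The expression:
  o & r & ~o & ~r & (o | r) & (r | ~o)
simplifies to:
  False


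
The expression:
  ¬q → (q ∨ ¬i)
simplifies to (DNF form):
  q ∨ ¬i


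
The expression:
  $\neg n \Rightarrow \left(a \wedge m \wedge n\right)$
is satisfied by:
  {n: True}


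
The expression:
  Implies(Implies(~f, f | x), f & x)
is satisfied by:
  {f: False, x: False}
  {x: True, f: True}


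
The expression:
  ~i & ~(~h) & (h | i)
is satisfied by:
  {h: True, i: False}


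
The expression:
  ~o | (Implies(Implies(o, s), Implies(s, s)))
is always true.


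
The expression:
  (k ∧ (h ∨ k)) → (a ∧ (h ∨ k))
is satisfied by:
  {a: True, k: False}
  {k: False, a: False}
  {k: True, a: True}


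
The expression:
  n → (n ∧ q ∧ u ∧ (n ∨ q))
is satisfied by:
  {q: True, u: True, n: False}
  {q: True, u: False, n: False}
  {u: True, q: False, n: False}
  {q: False, u: False, n: False}
  {n: True, q: True, u: True}


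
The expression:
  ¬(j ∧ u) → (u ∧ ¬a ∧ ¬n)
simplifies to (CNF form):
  u ∧ (j ∨ ¬a) ∧ (j ∨ ¬n)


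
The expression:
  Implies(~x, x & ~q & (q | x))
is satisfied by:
  {x: True}


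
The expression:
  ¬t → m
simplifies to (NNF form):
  m ∨ t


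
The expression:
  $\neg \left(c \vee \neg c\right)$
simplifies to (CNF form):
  $\text{False}$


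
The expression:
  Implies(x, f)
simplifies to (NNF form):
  f | ~x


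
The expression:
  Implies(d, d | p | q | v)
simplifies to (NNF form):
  True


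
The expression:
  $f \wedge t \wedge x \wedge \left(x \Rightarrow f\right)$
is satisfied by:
  {t: True, x: True, f: True}


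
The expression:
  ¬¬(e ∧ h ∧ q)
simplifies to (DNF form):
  e ∧ h ∧ q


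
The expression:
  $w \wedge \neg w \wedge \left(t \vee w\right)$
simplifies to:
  $\text{False}$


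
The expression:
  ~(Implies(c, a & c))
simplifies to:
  c & ~a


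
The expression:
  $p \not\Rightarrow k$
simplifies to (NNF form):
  $p \wedge \neg k$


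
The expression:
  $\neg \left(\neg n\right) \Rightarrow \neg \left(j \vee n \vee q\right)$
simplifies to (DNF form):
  $\neg n$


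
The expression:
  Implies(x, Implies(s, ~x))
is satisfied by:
  {s: False, x: False}
  {x: True, s: False}
  {s: True, x: False}


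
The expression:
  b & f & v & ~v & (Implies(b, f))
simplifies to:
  False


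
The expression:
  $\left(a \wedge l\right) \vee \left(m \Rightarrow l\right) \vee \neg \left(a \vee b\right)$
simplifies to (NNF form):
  $l \vee \left(\neg a \wedge \neg b\right) \vee \neg m$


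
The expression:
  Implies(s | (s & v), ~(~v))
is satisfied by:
  {v: True, s: False}
  {s: False, v: False}
  {s: True, v: True}


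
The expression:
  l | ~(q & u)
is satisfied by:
  {l: True, u: False, q: False}
  {u: False, q: False, l: False}
  {q: True, l: True, u: False}
  {q: True, u: False, l: False}
  {l: True, u: True, q: False}
  {u: True, l: False, q: False}
  {q: True, u: True, l: True}


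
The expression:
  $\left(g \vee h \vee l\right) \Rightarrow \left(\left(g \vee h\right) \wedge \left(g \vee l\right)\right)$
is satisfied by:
  {g: True, h: False, l: False}
  {g: True, l: True, h: False}
  {g: True, h: True, l: False}
  {g: True, l: True, h: True}
  {l: False, h: False, g: False}
  {l: True, h: True, g: False}


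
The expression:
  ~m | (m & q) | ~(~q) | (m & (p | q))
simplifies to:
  p | q | ~m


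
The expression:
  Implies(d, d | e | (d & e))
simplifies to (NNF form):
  True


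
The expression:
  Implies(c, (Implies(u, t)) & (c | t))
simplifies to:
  t | ~c | ~u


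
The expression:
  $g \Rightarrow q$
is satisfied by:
  {q: True, g: False}
  {g: False, q: False}
  {g: True, q: True}


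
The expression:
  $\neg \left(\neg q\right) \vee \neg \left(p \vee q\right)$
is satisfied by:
  {q: True, p: False}
  {p: False, q: False}
  {p: True, q: True}


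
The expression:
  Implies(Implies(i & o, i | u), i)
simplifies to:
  i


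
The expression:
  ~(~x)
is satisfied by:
  {x: True}


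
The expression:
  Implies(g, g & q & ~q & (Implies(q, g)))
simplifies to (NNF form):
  ~g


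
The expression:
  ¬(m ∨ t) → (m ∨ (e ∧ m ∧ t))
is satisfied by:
  {t: True, m: True}
  {t: True, m: False}
  {m: True, t: False}


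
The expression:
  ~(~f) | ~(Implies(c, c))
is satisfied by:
  {f: True}


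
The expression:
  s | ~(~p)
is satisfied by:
  {p: True, s: True}
  {p: True, s: False}
  {s: True, p: False}


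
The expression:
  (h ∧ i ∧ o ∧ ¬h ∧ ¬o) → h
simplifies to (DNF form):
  True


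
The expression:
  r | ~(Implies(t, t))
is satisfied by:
  {r: True}


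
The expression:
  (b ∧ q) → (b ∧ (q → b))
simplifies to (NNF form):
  True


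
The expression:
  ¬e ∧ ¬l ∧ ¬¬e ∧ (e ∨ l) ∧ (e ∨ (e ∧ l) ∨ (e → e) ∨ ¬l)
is never true.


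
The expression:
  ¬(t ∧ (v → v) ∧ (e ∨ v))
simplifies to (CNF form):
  (¬e ∨ ¬t) ∧ (¬t ∨ ¬v)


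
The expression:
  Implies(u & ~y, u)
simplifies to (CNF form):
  True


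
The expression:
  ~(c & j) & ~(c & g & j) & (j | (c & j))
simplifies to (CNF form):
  j & ~c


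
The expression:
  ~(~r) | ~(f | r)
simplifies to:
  r | ~f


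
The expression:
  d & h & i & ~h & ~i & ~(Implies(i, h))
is never true.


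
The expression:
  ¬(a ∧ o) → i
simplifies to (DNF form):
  i ∨ (a ∧ o)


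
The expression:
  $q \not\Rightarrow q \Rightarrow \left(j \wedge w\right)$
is always true.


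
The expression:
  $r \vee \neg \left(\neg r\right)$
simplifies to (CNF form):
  $r$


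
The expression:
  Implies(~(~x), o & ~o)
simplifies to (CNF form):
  ~x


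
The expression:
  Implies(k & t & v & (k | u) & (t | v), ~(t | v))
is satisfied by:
  {k: False, t: False, v: False}
  {v: True, k: False, t: False}
  {t: True, k: False, v: False}
  {v: True, t: True, k: False}
  {k: True, v: False, t: False}
  {v: True, k: True, t: False}
  {t: True, k: True, v: False}


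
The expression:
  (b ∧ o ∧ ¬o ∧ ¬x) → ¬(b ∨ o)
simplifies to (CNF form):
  True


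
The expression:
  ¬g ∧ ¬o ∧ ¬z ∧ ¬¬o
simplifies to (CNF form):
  False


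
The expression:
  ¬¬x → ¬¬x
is always true.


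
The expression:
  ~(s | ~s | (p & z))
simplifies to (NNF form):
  False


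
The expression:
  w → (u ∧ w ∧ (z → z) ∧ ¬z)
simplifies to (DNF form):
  (u ∧ ¬z) ∨ ¬w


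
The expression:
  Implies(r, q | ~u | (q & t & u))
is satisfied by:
  {q: True, u: False, r: False}
  {u: False, r: False, q: False}
  {r: True, q: True, u: False}
  {r: True, u: False, q: False}
  {q: True, u: True, r: False}
  {u: True, q: False, r: False}
  {r: True, u: True, q: True}


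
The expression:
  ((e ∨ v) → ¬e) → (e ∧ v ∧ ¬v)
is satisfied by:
  {e: True}


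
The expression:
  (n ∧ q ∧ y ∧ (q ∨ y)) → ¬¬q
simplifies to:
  True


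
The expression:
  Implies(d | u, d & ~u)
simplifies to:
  ~u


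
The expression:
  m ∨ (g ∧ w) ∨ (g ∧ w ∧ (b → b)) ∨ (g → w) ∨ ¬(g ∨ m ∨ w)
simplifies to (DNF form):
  m ∨ w ∨ ¬g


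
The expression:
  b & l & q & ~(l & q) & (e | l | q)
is never true.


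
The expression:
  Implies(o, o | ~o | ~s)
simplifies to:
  True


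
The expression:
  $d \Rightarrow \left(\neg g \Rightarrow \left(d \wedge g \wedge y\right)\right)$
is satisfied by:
  {g: True, d: False}
  {d: False, g: False}
  {d: True, g: True}


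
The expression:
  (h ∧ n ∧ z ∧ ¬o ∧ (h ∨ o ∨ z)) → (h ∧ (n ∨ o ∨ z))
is always true.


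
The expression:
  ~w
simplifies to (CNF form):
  ~w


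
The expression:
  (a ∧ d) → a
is always true.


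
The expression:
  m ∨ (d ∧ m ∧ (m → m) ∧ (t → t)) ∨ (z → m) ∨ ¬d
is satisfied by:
  {m: True, z: False, d: False}
  {m: False, z: False, d: False}
  {d: True, m: True, z: False}
  {d: True, m: False, z: False}
  {z: True, m: True, d: False}
  {z: True, m: False, d: False}
  {z: True, d: True, m: True}


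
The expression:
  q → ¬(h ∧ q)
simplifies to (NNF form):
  ¬h ∨ ¬q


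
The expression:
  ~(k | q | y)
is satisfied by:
  {q: False, y: False, k: False}


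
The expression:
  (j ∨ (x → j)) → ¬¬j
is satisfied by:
  {x: True, j: True}
  {x: True, j: False}
  {j: True, x: False}


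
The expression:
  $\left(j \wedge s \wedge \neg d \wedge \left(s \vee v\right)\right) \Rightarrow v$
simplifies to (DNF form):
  $d \vee v \vee \neg j \vee \neg s$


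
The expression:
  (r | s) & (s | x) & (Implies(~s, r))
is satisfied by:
  {r: True, s: True, x: True}
  {r: True, s: True, x: False}
  {s: True, x: True, r: False}
  {s: True, x: False, r: False}
  {r: True, x: True, s: False}


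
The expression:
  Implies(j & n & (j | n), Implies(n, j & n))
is always true.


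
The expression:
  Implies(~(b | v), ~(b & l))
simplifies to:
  True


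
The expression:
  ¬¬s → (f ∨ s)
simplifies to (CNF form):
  True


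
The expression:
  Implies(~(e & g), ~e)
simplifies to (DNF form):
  g | ~e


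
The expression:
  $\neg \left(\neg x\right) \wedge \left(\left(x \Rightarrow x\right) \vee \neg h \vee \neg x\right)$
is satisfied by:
  {x: True}


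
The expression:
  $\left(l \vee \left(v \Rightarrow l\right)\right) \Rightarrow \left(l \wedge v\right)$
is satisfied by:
  {v: True}


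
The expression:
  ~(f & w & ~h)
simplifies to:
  h | ~f | ~w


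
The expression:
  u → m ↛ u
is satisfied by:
  {u: False}


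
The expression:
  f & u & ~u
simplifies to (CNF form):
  False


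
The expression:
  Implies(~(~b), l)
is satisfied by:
  {l: True, b: False}
  {b: False, l: False}
  {b: True, l: True}


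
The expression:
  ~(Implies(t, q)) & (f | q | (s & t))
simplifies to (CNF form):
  t & ~q & (f | s)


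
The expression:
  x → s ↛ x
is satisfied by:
  {x: False}


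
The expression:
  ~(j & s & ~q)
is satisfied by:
  {q: True, s: False, j: False}
  {s: False, j: False, q: False}
  {j: True, q: True, s: False}
  {j: True, s: False, q: False}
  {q: True, s: True, j: False}
  {s: True, q: False, j: False}
  {j: True, s: True, q: True}


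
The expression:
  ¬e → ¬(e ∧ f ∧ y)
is always true.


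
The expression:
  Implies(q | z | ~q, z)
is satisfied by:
  {z: True}


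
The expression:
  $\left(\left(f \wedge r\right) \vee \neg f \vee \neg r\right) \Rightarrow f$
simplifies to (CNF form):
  $f$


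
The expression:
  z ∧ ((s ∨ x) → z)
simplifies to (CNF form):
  z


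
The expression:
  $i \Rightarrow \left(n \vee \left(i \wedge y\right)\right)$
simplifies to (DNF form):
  $n \vee y \vee \neg i$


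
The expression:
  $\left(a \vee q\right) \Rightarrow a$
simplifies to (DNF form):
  $a \vee \neg q$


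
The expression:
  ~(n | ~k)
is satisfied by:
  {k: True, n: False}


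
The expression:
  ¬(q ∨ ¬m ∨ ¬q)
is never true.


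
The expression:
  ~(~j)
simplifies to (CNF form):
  j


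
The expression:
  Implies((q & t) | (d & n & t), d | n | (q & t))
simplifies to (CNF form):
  True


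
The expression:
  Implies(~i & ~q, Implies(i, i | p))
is always true.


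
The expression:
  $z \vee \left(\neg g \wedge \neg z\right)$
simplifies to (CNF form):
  $z \vee \neg g$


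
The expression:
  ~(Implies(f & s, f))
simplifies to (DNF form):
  False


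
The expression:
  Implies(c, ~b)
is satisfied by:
  {c: False, b: False}
  {b: True, c: False}
  {c: True, b: False}


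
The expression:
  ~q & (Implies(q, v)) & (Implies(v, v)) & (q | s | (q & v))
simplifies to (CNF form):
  s & ~q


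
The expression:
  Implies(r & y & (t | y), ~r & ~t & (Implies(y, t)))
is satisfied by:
  {y: False, r: False}
  {r: True, y: False}
  {y: True, r: False}


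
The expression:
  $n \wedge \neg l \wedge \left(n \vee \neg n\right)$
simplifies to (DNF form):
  $n \wedge \neg l$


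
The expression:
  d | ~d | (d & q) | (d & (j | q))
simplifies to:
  True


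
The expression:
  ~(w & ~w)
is always true.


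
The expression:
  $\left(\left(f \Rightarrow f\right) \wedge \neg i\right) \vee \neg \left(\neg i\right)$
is always true.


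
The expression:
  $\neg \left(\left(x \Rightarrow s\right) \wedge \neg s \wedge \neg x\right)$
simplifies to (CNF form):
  $s \vee x$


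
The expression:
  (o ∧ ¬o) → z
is always true.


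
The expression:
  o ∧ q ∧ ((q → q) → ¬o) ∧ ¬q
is never true.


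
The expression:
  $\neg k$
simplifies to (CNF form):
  $\neg k$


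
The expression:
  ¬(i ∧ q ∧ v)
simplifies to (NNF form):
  ¬i ∨ ¬q ∨ ¬v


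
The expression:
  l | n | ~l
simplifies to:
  True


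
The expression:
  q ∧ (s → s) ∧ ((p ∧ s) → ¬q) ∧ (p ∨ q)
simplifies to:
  q ∧ (¬p ∨ ¬s)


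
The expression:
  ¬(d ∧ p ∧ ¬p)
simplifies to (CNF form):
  True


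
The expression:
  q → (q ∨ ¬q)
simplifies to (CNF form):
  True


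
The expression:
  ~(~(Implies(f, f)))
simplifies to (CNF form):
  True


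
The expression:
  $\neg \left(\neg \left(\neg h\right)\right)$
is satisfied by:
  {h: False}


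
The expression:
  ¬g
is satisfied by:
  {g: False}


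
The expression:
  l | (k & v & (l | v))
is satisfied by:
  {v: True, l: True, k: True}
  {v: True, l: True, k: False}
  {l: True, k: True, v: False}
  {l: True, k: False, v: False}
  {v: True, k: True, l: False}


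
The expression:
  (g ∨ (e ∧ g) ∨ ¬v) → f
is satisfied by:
  {f: True, v: True, g: False}
  {f: True, v: False, g: False}
  {f: True, g: True, v: True}
  {f: True, g: True, v: False}
  {v: True, g: False, f: False}


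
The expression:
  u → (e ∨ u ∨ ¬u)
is always true.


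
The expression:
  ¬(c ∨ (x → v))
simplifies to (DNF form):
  x ∧ ¬c ∧ ¬v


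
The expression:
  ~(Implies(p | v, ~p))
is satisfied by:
  {p: True}


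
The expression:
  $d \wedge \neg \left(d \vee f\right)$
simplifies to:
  $\text{False}$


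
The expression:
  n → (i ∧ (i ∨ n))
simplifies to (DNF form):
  i ∨ ¬n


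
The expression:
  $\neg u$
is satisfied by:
  {u: False}


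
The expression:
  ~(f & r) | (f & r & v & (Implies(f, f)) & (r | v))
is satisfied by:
  {v: True, r: False, f: False}
  {v: False, r: False, f: False}
  {f: True, v: True, r: False}
  {f: True, v: False, r: False}
  {r: True, v: True, f: False}
  {r: True, v: False, f: False}
  {r: True, f: True, v: True}


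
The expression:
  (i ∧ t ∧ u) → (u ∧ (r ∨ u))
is always true.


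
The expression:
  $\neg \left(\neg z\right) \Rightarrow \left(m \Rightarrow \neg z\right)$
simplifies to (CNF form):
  $\neg m \vee \neg z$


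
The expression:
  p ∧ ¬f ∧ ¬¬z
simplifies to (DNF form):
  p ∧ z ∧ ¬f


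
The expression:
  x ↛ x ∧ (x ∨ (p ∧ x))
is never true.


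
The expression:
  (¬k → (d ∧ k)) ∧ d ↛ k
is never true.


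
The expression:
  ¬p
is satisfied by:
  {p: False}


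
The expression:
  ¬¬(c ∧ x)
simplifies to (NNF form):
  c ∧ x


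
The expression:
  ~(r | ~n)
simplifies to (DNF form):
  n & ~r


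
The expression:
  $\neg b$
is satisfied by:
  {b: False}


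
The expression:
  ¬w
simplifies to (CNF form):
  ¬w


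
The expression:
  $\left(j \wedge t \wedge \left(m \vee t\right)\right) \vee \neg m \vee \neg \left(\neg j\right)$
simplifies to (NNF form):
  $j \vee \neg m$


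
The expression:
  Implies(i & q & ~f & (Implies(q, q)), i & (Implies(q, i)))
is always true.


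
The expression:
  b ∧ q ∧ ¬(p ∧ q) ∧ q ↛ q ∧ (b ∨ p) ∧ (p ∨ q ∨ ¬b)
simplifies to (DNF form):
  False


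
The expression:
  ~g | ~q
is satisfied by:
  {g: False, q: False}
  {q: True, g: False}
  {g: True, q: False}


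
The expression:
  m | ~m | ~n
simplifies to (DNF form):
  True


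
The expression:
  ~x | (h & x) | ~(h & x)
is always true.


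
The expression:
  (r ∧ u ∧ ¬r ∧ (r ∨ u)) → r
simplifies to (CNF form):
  True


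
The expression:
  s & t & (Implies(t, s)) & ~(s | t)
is never true.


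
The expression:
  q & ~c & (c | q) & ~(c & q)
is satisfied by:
  {q: True, c: False}


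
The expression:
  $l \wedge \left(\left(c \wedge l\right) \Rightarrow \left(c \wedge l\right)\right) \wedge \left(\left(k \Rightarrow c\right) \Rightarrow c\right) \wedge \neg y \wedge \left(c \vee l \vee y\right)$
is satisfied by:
  {k: True, c: True, l: True, y: False}
  {k: True, l: True, c: False, y: False}
  {c: True, l: True, k: False, y: False}


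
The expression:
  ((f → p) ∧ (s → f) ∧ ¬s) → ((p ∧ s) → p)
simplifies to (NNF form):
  True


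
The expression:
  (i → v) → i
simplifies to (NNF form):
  i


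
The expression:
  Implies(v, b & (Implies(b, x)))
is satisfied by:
  {b: True, x: True, v: False}
  {b: True, x: False, v: False}
  {x: True, b: False, v: False}
  {b: False, x: False, v: False}
  {b: True, v: True, x: True}


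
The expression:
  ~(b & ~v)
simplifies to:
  v | ~b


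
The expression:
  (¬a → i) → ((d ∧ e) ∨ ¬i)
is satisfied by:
  {e: True, d: True, i: False}
  {e: True, d: False, i: False}
  {d: True, e: False, i: False}
  {e: False, d: False, i: False}
  {i: True, e: True, d: True}


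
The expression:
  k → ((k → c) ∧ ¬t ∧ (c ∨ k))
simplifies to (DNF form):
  (c ∧ ¬t) ∨ ¬k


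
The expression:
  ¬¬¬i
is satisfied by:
  {i: False}


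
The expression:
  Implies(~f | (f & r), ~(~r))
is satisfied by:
  {r: True, f: True}
  {r: True, f: False}
  {f: True, r: False}


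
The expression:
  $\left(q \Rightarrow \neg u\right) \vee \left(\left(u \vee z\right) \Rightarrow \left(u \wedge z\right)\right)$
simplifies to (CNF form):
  $z \vee \neg q \vee \neg u$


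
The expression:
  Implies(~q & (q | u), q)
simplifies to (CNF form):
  q | ~u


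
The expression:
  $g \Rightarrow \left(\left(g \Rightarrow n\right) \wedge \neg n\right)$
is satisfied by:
  {g: False}


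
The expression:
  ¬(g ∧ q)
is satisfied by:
  {g: False, q: False}
  {q: True, g: False}
  {g: True, q: False}


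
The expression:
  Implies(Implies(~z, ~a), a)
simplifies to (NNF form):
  a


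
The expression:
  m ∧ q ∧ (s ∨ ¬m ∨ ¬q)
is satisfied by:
  {m: True, s: True, q: True}


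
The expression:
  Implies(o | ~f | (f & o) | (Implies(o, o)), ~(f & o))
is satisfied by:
  {o: False, f: False}
  {f: True, o: False}
  {o: True, f: False}


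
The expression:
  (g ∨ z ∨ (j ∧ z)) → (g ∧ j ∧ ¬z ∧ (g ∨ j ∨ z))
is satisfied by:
  {j: True, z: False, g: False}
  {j: False, z: False, g: False}
  {g: True, j: True, z: False}


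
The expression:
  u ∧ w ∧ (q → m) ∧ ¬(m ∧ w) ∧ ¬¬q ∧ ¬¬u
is never true.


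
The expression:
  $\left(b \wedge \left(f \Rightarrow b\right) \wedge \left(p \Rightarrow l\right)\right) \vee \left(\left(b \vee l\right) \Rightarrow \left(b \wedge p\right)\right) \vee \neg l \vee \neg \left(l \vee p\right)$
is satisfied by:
  {b: True, l: False}
  {l: False, b: False}
  {l: True, b: True}


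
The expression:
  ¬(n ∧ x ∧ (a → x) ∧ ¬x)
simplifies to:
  True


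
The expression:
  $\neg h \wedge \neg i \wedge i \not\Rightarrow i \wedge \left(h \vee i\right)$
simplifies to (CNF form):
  $\text{False}$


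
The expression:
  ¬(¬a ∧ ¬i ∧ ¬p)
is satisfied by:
  {i: True, a: True, p: True}
  {i: True, a: True, p: False}
  {i: True, p: True, a: False}
  {i: True, p: False, a: False}
  {a: True, p: True, i: False}
  {a: True, p: False, i: False}
  {p: True, a: False, i: False}


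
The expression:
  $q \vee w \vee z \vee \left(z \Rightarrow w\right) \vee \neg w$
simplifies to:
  $\text{True}$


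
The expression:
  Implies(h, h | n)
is always true.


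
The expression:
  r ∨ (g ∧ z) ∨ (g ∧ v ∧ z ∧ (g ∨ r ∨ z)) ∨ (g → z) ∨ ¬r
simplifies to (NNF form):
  True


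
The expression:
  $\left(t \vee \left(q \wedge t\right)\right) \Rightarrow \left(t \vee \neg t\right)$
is always true.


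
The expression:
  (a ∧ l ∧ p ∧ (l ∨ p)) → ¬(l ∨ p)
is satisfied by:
  {l: False, p: False, a: False}
  {a: True, l: False, p: False}
  {p: True, l: False, a: False}
  {a: True, p: True, l: False}
  {l: True, a: False, p: False}
  {a: True, l: True, p: False}
  {p: True, l: True, a: False}


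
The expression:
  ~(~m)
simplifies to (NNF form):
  m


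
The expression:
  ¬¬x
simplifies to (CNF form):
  x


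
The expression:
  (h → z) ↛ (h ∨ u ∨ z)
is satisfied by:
  {h: False, u: False, z: False}


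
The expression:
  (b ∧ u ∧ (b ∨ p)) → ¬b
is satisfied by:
  {u: False, b: False}
  {b: True, u: False}
  {u: True, b: False}


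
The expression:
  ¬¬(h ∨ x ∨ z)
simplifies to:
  h ∨ x ∨ z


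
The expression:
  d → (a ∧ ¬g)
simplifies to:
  (a ∧ ¬g) ∨ ¬d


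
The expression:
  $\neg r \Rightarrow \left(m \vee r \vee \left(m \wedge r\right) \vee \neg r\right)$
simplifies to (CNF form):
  $\text{True}$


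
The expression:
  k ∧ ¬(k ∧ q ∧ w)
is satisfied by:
  {k: True, w: False, q: False}
  {q: True, k: True, w: False}
  {w: True, k: True, q: False}


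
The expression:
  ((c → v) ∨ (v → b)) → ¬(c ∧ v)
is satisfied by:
  {v: False, c: False}
  {c: True, v: False}
  {v: True, c: False}


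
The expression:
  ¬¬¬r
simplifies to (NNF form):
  ¬r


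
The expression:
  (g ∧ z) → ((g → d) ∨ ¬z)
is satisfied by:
  {d: True, g: False, z: False}
  {g: False, z: False, d: False}
  {d: True, z: True, g: False}
  {z: True, g: False, d: False}
  {d: True, g: True, z: False}
  {g: True, d: False, z: False}
  {d: True, z: True, g: True}


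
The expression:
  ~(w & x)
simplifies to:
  ~w | ~x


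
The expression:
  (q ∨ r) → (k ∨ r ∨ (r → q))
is always true.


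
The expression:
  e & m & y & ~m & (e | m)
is never true.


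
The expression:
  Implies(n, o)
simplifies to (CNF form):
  o | ~n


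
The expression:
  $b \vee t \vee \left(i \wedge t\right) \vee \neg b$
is always true.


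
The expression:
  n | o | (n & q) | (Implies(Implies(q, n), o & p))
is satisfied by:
  {n: True, q: True, o: True}
  {n: True, q: True, o: False}
  {n: True, o: True, q: False}
  {n: True, o: False, q: False}
  {q: True, o: True, n: False}
  {q: True, o: False, n: False}
  {o: True, q: False, n: False}


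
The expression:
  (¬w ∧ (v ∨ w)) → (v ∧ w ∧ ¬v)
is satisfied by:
  {w: True, v: False}
  {v: False, w: False}
  {v: True, w: True}


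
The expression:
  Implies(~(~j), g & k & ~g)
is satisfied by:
  {j: False}


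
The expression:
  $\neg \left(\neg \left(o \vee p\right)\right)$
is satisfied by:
  {o: True, p: True}
  {o: True, p: False}
  {p: True, o: False}


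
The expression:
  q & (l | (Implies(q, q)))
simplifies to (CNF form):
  q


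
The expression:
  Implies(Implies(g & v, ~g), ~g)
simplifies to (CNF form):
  v | ~g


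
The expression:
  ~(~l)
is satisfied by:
  {l: True}


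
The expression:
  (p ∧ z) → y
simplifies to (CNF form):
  y ∨ ¬p ∨ ¬z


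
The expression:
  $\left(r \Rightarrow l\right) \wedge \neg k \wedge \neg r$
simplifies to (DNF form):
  $\neg k \wedge \neg r$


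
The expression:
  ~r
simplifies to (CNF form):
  ~r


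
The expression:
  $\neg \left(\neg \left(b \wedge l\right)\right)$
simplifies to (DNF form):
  $b \wedge l$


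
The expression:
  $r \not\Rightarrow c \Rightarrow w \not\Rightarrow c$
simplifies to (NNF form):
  $c \vee w \vee \neg r$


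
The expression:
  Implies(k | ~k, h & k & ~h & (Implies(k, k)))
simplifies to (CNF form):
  False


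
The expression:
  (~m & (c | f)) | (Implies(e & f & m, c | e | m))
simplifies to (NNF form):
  True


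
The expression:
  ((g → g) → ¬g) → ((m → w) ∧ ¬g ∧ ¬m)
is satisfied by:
  {g: True, m: False}
  {m: False, g: False}
  {m: True, g: True}


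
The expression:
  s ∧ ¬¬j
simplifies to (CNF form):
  j ∧ s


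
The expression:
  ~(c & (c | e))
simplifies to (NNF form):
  ~c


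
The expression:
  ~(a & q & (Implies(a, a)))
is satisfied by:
  {q: False, a: False}
  {a: True, q: False}
  {q: True, a: False}


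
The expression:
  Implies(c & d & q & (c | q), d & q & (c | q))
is always true.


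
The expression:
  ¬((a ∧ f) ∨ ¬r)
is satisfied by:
  {r: True, a: False, f: False}
  {r: True, f: True, a: False}
  {r: True, a: True, f: False}


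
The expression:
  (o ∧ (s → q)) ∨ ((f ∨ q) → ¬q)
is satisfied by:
  {o: True, q: False}
  {q: False, o: False}
  {q: True, o: True}


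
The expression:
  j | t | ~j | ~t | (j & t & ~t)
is always true.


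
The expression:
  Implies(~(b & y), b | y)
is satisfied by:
  {y: True, b: True}
  {y: True, b: False}
  {b: True, y: False}


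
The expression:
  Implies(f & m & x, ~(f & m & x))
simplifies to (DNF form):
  ~f | ~m | ~x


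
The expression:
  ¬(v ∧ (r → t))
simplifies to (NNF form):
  (r ∧ ¬t) ∨ ¬v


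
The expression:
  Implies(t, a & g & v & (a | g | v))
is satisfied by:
  {v: True, a: True, g: True, t: False}
  {v: True, a: True, g: False, t: False}
  {v: True, g: True, a: False, t: False}
  {v: True, g: False, a: False, t: False}
  {a: True, g: True, v: False, t: False}
  {a: True, v: False, g: False, t: False}
  {a: False, g: True, v: False, t: False}
  {a: False, v: False, g: False, t: False}
  {v: True, t: True, a: True, g: True}


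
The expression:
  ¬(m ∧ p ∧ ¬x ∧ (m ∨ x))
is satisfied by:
  {x: True, p: False, m: False}
  {p: False, m: False, x: False}
  {x: True, m: True, p: False}
  {m: True, p: False, x: False}
  {x: True, p: True, m: False}
  {p: True, x: False, m: False}
  {x: True, m: True, p: True}


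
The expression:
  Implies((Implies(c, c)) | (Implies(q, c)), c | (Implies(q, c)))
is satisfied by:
  {c: True, q: False}
  {q: False, c: False}
  {q: True, c: True}


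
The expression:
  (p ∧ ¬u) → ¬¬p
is always true.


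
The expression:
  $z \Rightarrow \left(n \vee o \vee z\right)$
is always true.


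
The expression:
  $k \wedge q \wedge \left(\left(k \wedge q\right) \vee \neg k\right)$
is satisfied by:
  {q: True, k: True}


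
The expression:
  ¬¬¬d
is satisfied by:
  {d: False}


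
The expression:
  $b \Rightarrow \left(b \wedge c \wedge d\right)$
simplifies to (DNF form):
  $\left(c \wedge d\right) \vee \neg b$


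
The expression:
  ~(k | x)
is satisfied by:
  {x: False, k: False}


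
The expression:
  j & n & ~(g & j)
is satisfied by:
  {j: True, n: True, g: False}


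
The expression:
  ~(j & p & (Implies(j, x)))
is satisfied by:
  {p: False, x: False, j: False}
  {j: True, p: False, x: False}
  {x: True, p: False, j: False}
  {j: True, x: True, p: False}
  {p: True, j: False, x: False}
  {j: True, p: True, x: False}
  {x: True, p: True, j: False}


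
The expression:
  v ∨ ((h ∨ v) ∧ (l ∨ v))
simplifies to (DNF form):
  v ∨ (h ∧ l)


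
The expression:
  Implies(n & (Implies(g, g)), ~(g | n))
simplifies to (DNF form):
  ~n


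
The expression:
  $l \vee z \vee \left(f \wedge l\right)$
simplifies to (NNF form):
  $l \vee z$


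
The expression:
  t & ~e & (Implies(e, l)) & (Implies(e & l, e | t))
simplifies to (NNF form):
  t & ~e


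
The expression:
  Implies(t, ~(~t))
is always true.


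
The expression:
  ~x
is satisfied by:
  {x: False}


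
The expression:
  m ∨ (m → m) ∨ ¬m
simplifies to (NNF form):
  True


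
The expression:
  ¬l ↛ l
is always true.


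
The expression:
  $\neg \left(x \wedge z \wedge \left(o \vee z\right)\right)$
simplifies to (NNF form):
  $\neg x \vee \neg z$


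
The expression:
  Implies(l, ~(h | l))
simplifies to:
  ~l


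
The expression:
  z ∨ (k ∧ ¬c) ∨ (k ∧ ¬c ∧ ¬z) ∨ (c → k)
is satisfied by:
  {k: True, z: True, c: False}
  {k: True, c: False, z: False}
  {z: True, c: False, k: False}
  {z: False, c: False, k: False}
  {k: True, z: True, c: True}
  {k: True, c: True, z: False}
  {z: True, c: True, k: False}


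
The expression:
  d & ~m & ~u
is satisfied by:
  {d: True, u: False, m: False}


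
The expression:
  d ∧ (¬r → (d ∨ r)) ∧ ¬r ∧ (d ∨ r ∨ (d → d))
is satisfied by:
  {d: True, r: False}


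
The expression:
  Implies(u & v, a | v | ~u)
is always true.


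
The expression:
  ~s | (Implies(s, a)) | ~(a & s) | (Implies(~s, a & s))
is always true.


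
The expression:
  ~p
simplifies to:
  ~p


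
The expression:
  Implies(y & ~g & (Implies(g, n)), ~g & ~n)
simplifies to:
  g | ~n | ~y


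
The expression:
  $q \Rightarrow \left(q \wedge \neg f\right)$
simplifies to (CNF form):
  $\neg f \vee \neg q$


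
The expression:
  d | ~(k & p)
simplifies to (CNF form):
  d | ~k | ~p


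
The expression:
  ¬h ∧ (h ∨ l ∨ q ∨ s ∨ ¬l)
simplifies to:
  ¬h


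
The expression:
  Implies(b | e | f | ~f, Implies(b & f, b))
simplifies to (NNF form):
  True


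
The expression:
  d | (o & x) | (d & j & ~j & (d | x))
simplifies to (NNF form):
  d | (o & x)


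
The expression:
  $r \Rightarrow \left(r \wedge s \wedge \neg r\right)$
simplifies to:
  $\neg r$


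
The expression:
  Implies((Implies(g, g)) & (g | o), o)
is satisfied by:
  {o: True, g: False}
  {g: False, o: False}
  {g: True, o: True}


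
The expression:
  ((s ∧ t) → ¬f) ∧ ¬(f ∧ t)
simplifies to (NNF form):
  ¬f ∨ ¬t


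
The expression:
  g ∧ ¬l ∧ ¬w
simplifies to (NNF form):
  g ∧ ¬l ∧ ¬w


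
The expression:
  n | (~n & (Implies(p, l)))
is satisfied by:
  {n: True, l: True, p: False}
  {n: True, p: False, l: False}
  {l: True, p: False, n: False}
  {l: False, p: False, n: False}
  {n: True, l: True, p: True}
  {n: True, p: True, l: False}
  {l: True, p: True, n: False}


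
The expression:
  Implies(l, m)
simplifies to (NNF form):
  m | ~l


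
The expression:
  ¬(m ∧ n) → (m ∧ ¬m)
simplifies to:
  m ∧ n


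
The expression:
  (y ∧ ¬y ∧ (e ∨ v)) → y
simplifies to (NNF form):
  True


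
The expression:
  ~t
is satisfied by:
  {t: False}


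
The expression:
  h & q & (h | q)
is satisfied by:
  {h: True, q: True}


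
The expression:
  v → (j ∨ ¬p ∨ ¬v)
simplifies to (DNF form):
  j ∨ ¬p ∨ ¬v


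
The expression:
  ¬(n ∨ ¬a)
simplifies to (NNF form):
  a ∧ ¬n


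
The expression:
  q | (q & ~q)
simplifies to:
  q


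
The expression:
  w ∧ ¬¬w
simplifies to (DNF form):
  w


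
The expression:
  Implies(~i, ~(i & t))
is always true.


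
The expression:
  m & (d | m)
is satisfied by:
  {m: True}


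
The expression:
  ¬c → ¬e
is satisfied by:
  {c: True, e: False}
  {e: False, c: False}
  {e: True, c: True}


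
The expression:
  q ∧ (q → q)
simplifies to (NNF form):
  q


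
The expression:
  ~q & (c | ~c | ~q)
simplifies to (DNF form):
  ~q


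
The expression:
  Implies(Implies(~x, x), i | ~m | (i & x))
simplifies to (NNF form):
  i | ~m | ~x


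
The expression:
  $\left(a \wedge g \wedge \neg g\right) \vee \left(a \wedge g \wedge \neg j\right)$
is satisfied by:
  {a: True, g: True, j: False}


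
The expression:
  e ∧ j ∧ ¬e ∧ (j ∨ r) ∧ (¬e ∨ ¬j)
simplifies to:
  False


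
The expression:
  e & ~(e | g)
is never true.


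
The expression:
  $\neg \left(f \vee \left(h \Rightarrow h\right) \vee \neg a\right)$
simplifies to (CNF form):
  $\text{False}$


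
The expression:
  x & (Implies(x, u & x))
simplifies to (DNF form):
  u & x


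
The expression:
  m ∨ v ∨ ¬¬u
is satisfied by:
  {m: True, v: True, u: True}
  {m: True, v: True, u: False}
  {m: True, u: True, v: False}
  {m: True, u: False, v: False}
  {v: True, u: True, m: False}
  {v: True, u: False, m: False}
  {u: True, v: False, m: False}


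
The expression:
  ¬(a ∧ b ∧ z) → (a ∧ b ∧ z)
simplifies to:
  a ∧ b ∧ z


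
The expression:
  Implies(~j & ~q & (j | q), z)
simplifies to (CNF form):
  True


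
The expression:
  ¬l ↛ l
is always true.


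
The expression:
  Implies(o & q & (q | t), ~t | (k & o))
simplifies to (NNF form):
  k | ~o | ~q | ~t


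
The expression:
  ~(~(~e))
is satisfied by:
  {e: False}


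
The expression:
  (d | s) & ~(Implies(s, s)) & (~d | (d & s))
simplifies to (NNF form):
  False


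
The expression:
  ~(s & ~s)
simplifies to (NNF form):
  True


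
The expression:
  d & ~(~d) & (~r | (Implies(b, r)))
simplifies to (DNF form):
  d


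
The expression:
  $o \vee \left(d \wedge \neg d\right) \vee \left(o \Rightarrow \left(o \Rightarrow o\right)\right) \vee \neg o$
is always true.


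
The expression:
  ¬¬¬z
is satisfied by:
  {z: False}


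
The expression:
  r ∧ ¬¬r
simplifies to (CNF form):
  r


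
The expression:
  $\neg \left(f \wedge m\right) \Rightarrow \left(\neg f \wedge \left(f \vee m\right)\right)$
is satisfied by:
  {m: True}


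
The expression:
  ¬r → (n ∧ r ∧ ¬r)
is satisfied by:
  {r: True}


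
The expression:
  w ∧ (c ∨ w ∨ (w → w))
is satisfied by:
  {w: True}


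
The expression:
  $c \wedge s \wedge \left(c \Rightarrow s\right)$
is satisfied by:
  {c: True, s: True}


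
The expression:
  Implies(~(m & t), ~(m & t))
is always true.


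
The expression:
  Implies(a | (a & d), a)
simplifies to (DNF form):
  True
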